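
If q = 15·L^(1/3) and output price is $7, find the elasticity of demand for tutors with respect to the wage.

MP_L = (1/3)·15·L^(-2/3), so P·MP_L = w gives 35·L^(-2/3) = w.
Solving, L(w) = (35/w)^(3/2). This is a constant-elasticity form: L ∝ w^(−3/2), so ε = −3/2.

ε = -1.5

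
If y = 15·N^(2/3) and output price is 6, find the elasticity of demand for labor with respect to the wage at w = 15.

ε = -3

MP_N = (2/3)·15·N^(-1/3), so P·MP_N = w gives 60·N^(-1/3) = w.
Solving, N(w) = (60/w)^(3). This is a constant-elasticity form: N ∝ w^(−3), so ε = −3.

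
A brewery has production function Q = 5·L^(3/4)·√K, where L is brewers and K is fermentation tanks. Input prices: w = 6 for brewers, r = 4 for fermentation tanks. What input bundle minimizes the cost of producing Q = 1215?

L* = 81, K* = 81

Cost minimization requires the marginal rate of technical substitution to equal the input-price ratio: MP_L/MP_K = w/r.
Here MP_L/MP_K = (3/4)·(K/L)/(1/2) = 1.5·(K/L). Setting this equal to 6/4 = 1.5 gives K = L.
Substituting into Q = 1215: 5·L^(3/4)·(L)^(1/2) = 1215.
Solving, L = 81 and K = 81.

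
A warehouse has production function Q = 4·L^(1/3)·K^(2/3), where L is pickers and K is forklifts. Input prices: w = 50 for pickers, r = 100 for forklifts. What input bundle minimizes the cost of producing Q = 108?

L* = 27, K* = 27

Cost minimization requires the marginal rate of technical substitution to equal the input-price ratio: MP_L/MP_K = w/r.
Here MP_L/MP_K = (1/3)·(K/L)/(2/3) = 0.5·(K/L). Setting this equal to 50/100 = 0.5 gives K = L.
Substituting into Q = 108: 4·L^(1/3)·(L)^(2/3) = 108.
Solving, L = 27 and K = 27.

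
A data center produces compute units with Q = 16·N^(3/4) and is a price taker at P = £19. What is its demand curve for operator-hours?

N(w) = (228/w)^(4)

MP_N = (3/4)·16·N^(-1/4) = 12·N^(-1/4).
Setting P·MP_N = w: 228·N^(-1/4) = w.
Solving for N: N^(-1/4) = w/228, so N = (228/w)^(4).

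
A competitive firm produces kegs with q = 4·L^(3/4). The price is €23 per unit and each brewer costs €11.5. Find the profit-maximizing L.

L* = 1296

MP_L = (3/4)·4·L^(-1/4) = 3·L^(-1/4).
Profit maximization for a price taker requires P·MP_L = w: 23·3·L^(-1/4) = 11.5.
So L^(-1/4) = 1/6, which gives L = 1296.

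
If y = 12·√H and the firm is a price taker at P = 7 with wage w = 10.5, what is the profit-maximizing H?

MP_H = (1/2)·12·H^(-1/2) = 6·H^(-1/2).
Profit maximization for a price taker requires P·MP_H = w: 7·6·H^(-1/2) = 10.5.
So H^(-1/2) = 0.25, which gives H = 16.

H* = 16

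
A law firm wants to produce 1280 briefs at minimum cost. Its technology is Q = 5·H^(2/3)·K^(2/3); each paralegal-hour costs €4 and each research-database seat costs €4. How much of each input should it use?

H* = 64, K* = 64

Cost minimization requires the marginal rate of technical substitution to equal the input-price ratio: MP_H/MP_K = w/r.
Here MP_H/MP_K = (2/3)·(K/H)/(2/3) = (K/H). Setting this equal to 4/4 = 1 gives K = H.
Substituting into Q = 1280: 5·H^(2/3)·(H)^(2/3) = 1280.
Solving, H = 64 and K = 64.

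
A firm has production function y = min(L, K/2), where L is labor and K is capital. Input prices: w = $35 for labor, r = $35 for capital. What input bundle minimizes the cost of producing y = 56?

With a fixed-proportions technology, the cost-minimizing bundle uses no slack in either input: L = K/2 = y.
So L = 56 and K = 2·56 = 112.

L* = 56, K* = 112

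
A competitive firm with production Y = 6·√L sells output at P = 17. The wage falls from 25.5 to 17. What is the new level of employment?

L* = 9

From P·MP_L = w with MP_L = 3·L^(-1/2), the labor demand is L(w) = (51/w)^(2).
At w = 25.5: L = 4. At w = 17: L = 9.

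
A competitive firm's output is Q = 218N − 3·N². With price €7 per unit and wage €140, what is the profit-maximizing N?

N* = 33

The marginal product of N is MP_N = 218 − 6N.
A price-taking firm hires until the value of the marginal product equals the wage: P·MP_N = w, so 7·(218 − 6N) = 140.
Then 218 − 6N = 20, giving N = 33.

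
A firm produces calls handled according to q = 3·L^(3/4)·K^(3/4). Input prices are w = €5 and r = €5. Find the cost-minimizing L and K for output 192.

Cost minimization requires the marginal rate of technical substitution to equal the input-price ratio: MP_L/MP_K = w/r.
Here MP_L/MP_K = (3/4)·(K/L)/(3/4) = (K/L). Setting this equal to 5/5 = 1 gives K = L.
Substituting into q = 192: 3·L^(3/4)·(L)^(3/4) = 192.
Solving, L = 16 and K = 16.

L* = 16, K* = 16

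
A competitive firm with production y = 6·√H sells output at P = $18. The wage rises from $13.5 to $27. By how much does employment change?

From P·MP_H = w with MP_H = 3·H^(-1/2), the labor demand is H(w) = (54/w)^(2).
At w = 13.5: H = 16. At w = 27: H = 4.
ΔH = 4 − 16 = -12.

ΔH = -12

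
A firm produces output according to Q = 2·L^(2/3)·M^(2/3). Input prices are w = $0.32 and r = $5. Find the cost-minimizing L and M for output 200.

L* = 125, M* = 8

Cost minimization requires the marginal rate of technical substitution to equal the input-price ratio: MP_L/MP_M = w/r.
Here MP_L/MP_M = (2/3)·(M/L)/(2/3) = (M/L). Setting this equal to 0.32/5 = 0.064 gives M = 0.064L.
Substituting into Q = 200: 2·L^(2/3)·(0.064L)^(2/3) = 200.
Solving, L = 125 and M = 8.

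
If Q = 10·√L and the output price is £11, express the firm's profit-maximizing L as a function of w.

MP_L = (1/2)·10·L^(-1/2) = 5·L^(-1/2).
Setting P·MP_L = w: 55·L^(-1/2) = w.
Solving for L: L^(-1/2) = w/55, so L = (55/w)^(2).

L(w) = 3025/w²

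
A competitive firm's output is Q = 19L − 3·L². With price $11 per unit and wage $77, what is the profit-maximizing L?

L* = 2

The marginal product of L is MP_L = 19 − 6L.
A price-taking firm hires until the value of the marginal product equals the wage: P·MP_L = w, so 11·(19 − 6L) = 77.
Then 19 − 6L = 7, giving L = 2.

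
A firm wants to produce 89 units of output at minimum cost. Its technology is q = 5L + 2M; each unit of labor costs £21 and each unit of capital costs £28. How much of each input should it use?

The inputs are perfect substitutes, so the firm uses whichever has the lower cost per unit of output.
Cost per unit of output via L is w/5 = 4.2; via M it is r/2 = 14. L is cheaper.
Producing q = 89 with L alone: L = 17.8, M = 0.

L* = 17.8, M* = 0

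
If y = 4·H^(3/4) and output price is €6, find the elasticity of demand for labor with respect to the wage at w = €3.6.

MP_H = (3/4)·4·H^(-1/4), so P·MP_H = w gives 18·H^(-1/4) = w.
Solving, H(w) = (18/w)^(4). This is a constant-elasticity form: H ∝ w^(−4), so ε = −4.

ε = -4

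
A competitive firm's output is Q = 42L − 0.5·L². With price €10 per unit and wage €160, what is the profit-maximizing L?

The marginal product of L is MP_L = 42 − L.
A price-taking firm hires until the value of the marginal product equals the wage: P·MP_L = w, so 10·(42 − L) = 160.
Then 42 − L = 16, giving L = 26.

L* = 26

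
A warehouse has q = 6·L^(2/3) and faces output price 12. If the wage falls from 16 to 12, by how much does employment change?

From P·MP_L = w with MP_L = 4·L^(-1/3), the labor demand is L(w) = (48/w)^(3).
At w = 16: L = 27. At w = 12: L = 64.
ΔL = 64 − 27 = 37.

ΔL = 37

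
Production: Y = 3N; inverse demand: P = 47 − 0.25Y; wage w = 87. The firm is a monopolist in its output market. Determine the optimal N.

Marginal revenue from the inverse demand is MR = 47 − 0.5Y.
The marginal product is MP_N = 3.
A monopolist hires until marginal revenue product equals the wage: MR·MP_N = w.
(47 − 1.5N)·3 = 87, so N = 12.

N* = 12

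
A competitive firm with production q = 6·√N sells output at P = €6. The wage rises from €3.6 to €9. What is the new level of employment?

From P·MP_N = w with MP_N = 3·N^(-1/2), the labor demand is N(w) = (18/w)^(2).
At w = 3.6: N = 25. At w = 9: N = 4.

N* = 4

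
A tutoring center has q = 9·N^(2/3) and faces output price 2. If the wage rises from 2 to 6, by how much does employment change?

ΔN = -208

From P·MP_N = w with MP_N = 6·N^(-1/3), the labor demand is N(w) = (12/w)^(3).
At w = 2: N = 216. At w = 6: N = 8.
ΔN = 8 − 216 = -208.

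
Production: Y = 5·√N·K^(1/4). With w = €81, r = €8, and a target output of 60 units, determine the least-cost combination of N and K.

Cost minimization requires the marginal rate of technical substitution to equal the input-price ratio: MP_N/MP_K = w/r.
Here MP_N/MP_K = (1/2)·(K/N)/(1/4) = 2·(K/N). Setting this equal to 81/8 = 10.125 gives K = 5.0625N.
Substituting into Y = 60: 5·N^(1/2)·(5.0625N)^(1/4) = 60.
Solving, N = 16 and K = 81.

N* = 16, K* = 81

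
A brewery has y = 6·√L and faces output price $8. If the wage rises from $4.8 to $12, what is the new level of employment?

From P·MP_L = w with MP_L = 3·L^(-1/2), the labor demand is L(w) = (24/w)^(2).
At w = 4.8: L = 25. At w = 12: L = 4.

L* = 4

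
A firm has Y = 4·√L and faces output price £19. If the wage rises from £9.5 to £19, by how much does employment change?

ΔL = -12

From P·MP_L = w with MP_L = 2·L^(-1/2), the labor demand is L(w) = (38/w)^(2).
At w = 9.5: L = 16. At w = 19: L = 4.
ΔL = 4 − 16 = -12.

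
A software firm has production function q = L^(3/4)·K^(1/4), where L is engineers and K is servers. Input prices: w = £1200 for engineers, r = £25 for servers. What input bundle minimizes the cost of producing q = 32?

L* = 16, K* = 256

Cost minimization requires the marginal rate of technical substitution to equal the input-price ratio: MP_L/MP_K = w/r.
Here MP_L/MP_K = (3/4)·(K/L)/(1/4) = 3·(K/L). Setting this equal to 1200/25 = 48 gives K = 16L.
Substituting into q = 32: L^(3/4)·(16L)^(1/4) = 32.
Solving, L = 16 and K = 256.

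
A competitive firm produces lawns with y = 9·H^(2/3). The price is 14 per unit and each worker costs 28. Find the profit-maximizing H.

MP_H = (2/3)·9·H^(-1/3) = 6·H^(-1/3).
Profit maximization for a price taker requires P·MP_H = w: 14·6·H^(-1/3) = 28.
So H^(-1/3) = 1/3, which gives H = 27.

H* = 27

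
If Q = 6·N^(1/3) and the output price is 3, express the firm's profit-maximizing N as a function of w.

MP_N = (1/3)·6·N^(-2/3) = 2·N^(-2/3).
Setting P·MP_N = w: 6·N^(-2/3) = w.
Solving for N: N^(-2/3) = w/6, so N = (6/w)^(3/2).

N(w) = (6/w)^(3/2)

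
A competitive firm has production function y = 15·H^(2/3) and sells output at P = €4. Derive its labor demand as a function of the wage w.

H(w) = 64000/w³

MP_H = (2/3)·15·H^(-1/3) = 10·H^(-1/3).
Setting P·MP_H = w: 40·H^(-1/3) = w.
Solving for H: H^(-1/3) = w/40, so H = (40/w)^(3).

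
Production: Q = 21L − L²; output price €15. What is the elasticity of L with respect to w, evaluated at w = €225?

From P·MP_L = w with MP_L = 21 − 2L, labor demand is L(w) = (21 − w/15)/2.
dL/dw = −1/(30) = -1/30.
At w = 225, L = 3, so ε = (dL/dw)·(w/L) = (-1/30)·(225/3) = -2.5.

ε = -2.5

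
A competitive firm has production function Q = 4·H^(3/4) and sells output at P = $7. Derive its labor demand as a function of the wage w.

MP_H = (3/4)·4·H^(-1/4) = 3·H^(-1/4).
Setting P·MP_H = w: 21·H^(-1/4) = w.
Solving for H: H^(-1/4) = w/21, so H = (21/w)^(4).

H(w) = 194481/w^(4)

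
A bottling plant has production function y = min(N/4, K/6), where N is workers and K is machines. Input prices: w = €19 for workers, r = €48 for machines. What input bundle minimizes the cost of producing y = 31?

N* = 124, K* = 186

With a fixed-proportions technology, the cost-minimizing bundle uses no slack in either input: N/4 = K/6 = y.
So N = 4·31 = 124 and K = 6·31 = 186.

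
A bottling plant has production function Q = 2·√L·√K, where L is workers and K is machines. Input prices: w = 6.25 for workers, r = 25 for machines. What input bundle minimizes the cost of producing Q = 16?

L* = 16, K* = 4

Cost minimization requires the marginal rate of technical substitution to equal the input-price ratio: MP_L/MP_K = w/r.
Here MP_L/MP_K = (1/2)·(K/L)/(1/2) = (K/L). Setting this equal to 6.25/25 = 0.25 gives K = 0.25L.
Substituting into Q = 16: 2·L^(1/2)·(0.25L)^(1/2) = 16.
Solving, L = 16 and K = 4.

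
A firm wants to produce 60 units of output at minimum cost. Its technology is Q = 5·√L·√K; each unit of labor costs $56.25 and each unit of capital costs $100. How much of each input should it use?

L* = 16, K* = 9

Cost minimization requires the marginal rate of technical substitution to equal the input-price ratio: MP_L/MP_K = w/r.
Here MP_L/MP_K = (1/2)·(K/L)/(1/2) = (K/L). Setting this equal to 56.25/100 = 0.5625 gives K = 0.5625L.
Substituting into Q = 60: 5·L^(1/2)·(0.5625L)^(1/2) = 60.
Solving, L = 16 and K = 9.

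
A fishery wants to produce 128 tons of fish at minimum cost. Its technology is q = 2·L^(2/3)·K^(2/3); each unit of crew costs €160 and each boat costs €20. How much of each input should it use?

L* = 8, K* = 64

Cost minimization requires the marginal rate of technical substitution to equal the input-price ratio: MP_L/MP_K = w/r.
Here MP_L/MP_K = (2/3)·(K/L)/(2/3) = (K/L). Setting this equal to 160/20 = 8 gives K = 8L.
Substituting into q = 128: 2·L^(2/3)·(8L)^(2/3) = 128.
Solving, L = 8 and K = 64.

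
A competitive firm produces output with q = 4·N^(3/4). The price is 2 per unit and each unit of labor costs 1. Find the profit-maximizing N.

MP_N = (3/4)·4·N^(-1/4) = 3·N^(-1/4).
Profit maximization for a price taker requires P·MP_N = w: 2·3·N^(-1/4) = 1.
So N^(-1/4) = 1/6, which gives N = 1296.

N* = 1296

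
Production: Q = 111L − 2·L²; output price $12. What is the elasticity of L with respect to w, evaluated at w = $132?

ε = -0.11

From P·MP_L = w with MP_L = 111 − 4L, labor demand is L(w) = (111 − w/12)/4.
dL/dw = −1/(48) = -1/48.
At w = 132, L = 25, so ε = (dL/dw)·(w/L) = (-1/48)·(132/25) = -0.11.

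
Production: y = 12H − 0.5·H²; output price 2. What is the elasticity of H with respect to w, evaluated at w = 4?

ε = -0.2

From P·MP_H = w with MP_H = 12 − H, labor demand is H(w) = 12 − w/2.
dH/dw = −1/(2) = -0.5.
At w = 4, H = 10, so ε = (dH/dw)·(w/H) = (-0.5)·(4/10) = -0.2.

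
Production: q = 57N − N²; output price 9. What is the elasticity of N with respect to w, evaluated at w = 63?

From P·MP_N = w with MP_N = 57 − 2N, labor demand is N(w) = (57 − w/9)/2.
dN/dw = −1/(18) = -1/18.
At w = 63, N = 25, so ε = (dN/dw)·(w/N) = (-1/18)·(63/25) = -0.14.

ε = -0.14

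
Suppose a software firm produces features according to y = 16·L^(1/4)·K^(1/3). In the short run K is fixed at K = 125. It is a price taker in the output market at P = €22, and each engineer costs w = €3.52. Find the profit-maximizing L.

With K = 125, MP_L = (1/4)·16·L^(-3/4)·125^(1/3) = 20·L^(-3/4).
Profit maximization for a price taker requires P·MP_L = w: 22·20·L^(-3/4) = 3.52.
So L^(-3/4) = 0.008, which gives L = 625.

L* = 625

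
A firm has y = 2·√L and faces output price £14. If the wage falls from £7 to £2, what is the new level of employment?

L* = 49

From P·MP_L = w with MP_L = L^(-1/2), the labor demand is L(w) = (14/w)^(2).
At w = 7: L = 4. At w = 2: L = 49.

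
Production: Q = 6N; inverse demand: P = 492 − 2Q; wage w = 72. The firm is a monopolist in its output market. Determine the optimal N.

Marginal revenue from the inverse demand is MR = 492 − 4Q.
The marginal product is MP_N = 6.
A monopolist hires until marginal revenue product equals the wage: MR·MP_N = w.
(492 − 24N)·6 = 72, so N = 20.

N* = 20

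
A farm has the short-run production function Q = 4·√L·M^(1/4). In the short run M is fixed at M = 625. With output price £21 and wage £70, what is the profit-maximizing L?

With M = 625, MP_L = (1/2)·4·L^(-1/2)·625^(1/4) = 10·L^(-1/2).
Profit maximization for a price taker requires P·MP_L = w: 21·10·L^(-1/2) = 70.
So L^(-1/2) = 1/3, which gives L = 9.

L* = 9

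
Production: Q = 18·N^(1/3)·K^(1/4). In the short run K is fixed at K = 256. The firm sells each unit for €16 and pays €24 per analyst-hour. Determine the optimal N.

With K = 256, MP_N = (1/3)·18·N^(-2/3)·256^(1/4) = 24·N^(-2/3).
Profit maximization for a price taker requires P·MP_N = w: 16·24·N^(-2/3) = 24.
So N^(-2/3) = 0.0625, which gives N = 64.

N* = 64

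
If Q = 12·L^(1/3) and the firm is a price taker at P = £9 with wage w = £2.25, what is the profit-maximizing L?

MP_L = (1/3)·12·L^(-2/3) = 4·L^(-2/3).
Profit maximization for a price taker requires P·MP_L = w: 9·4·L^(-2/3) = 2.25.
So L^(-2/3) = 0.0625, which gives L = 64.

L* = 64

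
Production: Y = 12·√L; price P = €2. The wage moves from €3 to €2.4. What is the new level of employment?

L* = 25

From P·MP_L = w with MP_L = 6·L^(-1/2), the labor demand is L(w) = (12/w)^(2).
At w = 3: L = 16. At w = 2.4: L = 25.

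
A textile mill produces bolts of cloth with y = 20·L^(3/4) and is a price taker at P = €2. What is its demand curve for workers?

MP_L = (3/4)·20·L^(-1/4) = 15·L^(-1/4).
Setting P·MP_L = w: 30·L^(-1/4) = w.
Solving for L: L^(-1/4) = w/30, so L = (30/w)^(4).

L(w) = 810000/w^(4)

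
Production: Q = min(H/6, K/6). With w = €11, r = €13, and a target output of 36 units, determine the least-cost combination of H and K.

H* = 216, K* = 216

With a fixed-proportions technology, the cost-minimizing bundle uses no slack in either input: H/6 = K/6 = Q.
So H = 6·36 = 216 and K = 6·36 = 216.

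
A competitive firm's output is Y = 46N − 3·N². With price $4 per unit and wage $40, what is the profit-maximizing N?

The marginal product of N is MP_N = 46 − 6N.
A price-taking firm hires until the value of the marginal product equals the wage: P·MP_N = w, so 4·(46 − 6N) = 40.
Then 46 − 6N = 10, giving N = 6.

N* = 6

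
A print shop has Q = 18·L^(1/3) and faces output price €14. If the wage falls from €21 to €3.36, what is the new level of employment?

L* = 125

From P·MP_L = w with MP_L = 6·L^(-2/3), the labor demand is L(w) = (84/w)^(3/2).
At w = 21: L = 8. At w = 3.36: L = 125.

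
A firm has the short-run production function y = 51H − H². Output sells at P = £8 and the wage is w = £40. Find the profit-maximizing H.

H* = 23

The marginal product of H is MP_H = 51 − 2H.
A price-taking firm hires until the value of the marginal product equals the wage: P·MP_H = w, so 8·(51 − 2H) = 40.
Then 51 − 2H = 5, giving H = 23.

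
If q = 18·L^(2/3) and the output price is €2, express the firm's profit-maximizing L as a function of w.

L(w) = 13824/w³

MP_L = (2/3)·18·L^(-1/3) = 12·L^(-1/3).
Setting P·MP_L = w: 24·L^(-1/3) = w.
Solving for L: L^(-1/3) = w/24, so L = (24/w)^(3).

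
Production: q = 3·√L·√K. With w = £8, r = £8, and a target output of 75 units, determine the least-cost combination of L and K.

L* = 25, K* = 25

Cost minimization requires the marginal rate of technical substitution to equal the input-price ratio: MP_L/MP_K = w/r.
Here MP_L/MP_K = (1/2)·(K/L)/(1/2) = (K/L). Setting this equal to 8/8 = 1 gives K = L.
Substituting into q = 75: 3·L^(1/2)·(L)^(1/2) = 75.
Solving, L = 25 and K = 25.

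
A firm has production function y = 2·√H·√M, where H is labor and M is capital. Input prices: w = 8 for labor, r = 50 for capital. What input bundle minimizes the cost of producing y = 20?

H* = 25, M* = 4

Cost minimization requires the marginal rate of technical substitution to equal the input-price ratio: MP_H/MP_M = w/r.
Here MP_H/MP_M = (1/2)·(M/H)/(1/2) = (M/H). Setting this equal to 8/50 = 0.16 gives M = 0.16H.
Substituting into y = 20: 2·H^(1/2)·(0.16H)^(1/2) = 20.
Solving, H = 25 and M = 4.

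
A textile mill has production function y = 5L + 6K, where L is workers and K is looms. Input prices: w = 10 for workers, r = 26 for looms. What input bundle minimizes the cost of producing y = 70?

L* = 14, K* = 0

The inputs are perfect substitutes, so the firm uses whichever has the lower cost per unit of output.
Cost per unit of output via L is w/5 = 2; via K it is r/6 = 13/3. L is cheaper.
Producing y = 70 with L alone: L = 14, K = 0.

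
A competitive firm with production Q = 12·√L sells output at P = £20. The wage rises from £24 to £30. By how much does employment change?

From P·MP_L = w with MP_L = 6·L^(-1/2), the labor demand is L(w) = (120/w)^(2).
At w = 24: L = 25. At w = 30: L = 16.
ΔL = 16 − 25 = -9.

ΔL = -9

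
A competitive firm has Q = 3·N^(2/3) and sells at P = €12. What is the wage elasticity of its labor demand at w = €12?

ε = -3

MP_N = (2/3)·3·N^(-1/3), so P·MP_N = w gives 24·N^(-1/3) = w.
Solving, N(w) = (24/w)^(3). This is a constant-elasticity form: N ∝ w^(−3), so ε = −3.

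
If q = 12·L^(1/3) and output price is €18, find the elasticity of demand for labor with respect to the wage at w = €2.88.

ε = -1.5

MP_L = (1/3)·12·L^(-2/3), so P·MP_L = w gives 72·L^(-2/3) = w.
Solving, L(w) = (72/w)^(3/2). This is a constant-elasticity form: L ∝ w^(−3/2), so ε = −3/2.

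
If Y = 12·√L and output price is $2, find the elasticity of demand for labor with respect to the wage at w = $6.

ε = -2

MP_L = (1/2)·12·L^(-1/2), so P·MP_L = w gives 12·L^(-1/2) = w.
Solving, L(w) = (12/w)^(2). This is a constant-elasticity form: L ∝ w^(−2), so ε = −2.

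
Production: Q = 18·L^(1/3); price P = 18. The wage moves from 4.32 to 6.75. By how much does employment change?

From P·MP_L = w with MP_L = 6·L^(-2/3), the labor demand is L(w) = (108/w)^(3/2).
At w = 4.32: L = 125. At w = 6.75: L = 64.
ΔL = 64 − 125 = -61.

ΔL = -61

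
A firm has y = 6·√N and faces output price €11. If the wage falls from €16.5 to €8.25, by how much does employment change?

From P·MP_N = w with MP_N = 3·N^(-1/2), the labor demand is N(w) = (33/w)^(2).
At w = 16.5: N = 4. At w = 8.25: N = 16.
ΔN = 16 − 4 = 12.

ΔN = 12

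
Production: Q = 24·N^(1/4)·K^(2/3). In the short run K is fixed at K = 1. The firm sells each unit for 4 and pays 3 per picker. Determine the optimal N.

With K = 1, MP_N = (1/4)·24·N^(-3/4)·1^(2/3) = 6·N^(-3/4).
Profit maximization for a price taker requires P·MP_N = w: 4·6·N^(-3/4) = 3.
So N^(-3/4) = 0.125, which gives N = 16.

N* = 16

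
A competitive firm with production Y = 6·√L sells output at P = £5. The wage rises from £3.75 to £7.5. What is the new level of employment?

L* = 4

From P·MP_L = w with MP_L = 3·L^(-1/2), the labor demand is L(w) = (15/w)^(2).
At w = 3.75: L = 16. At w = 7.5: L = 4.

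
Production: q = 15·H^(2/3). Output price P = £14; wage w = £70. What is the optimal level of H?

MP_H = (2/3)·15·H^(-1/3) = 10·H^(-1/3).
Profit maximization for a price taker requires P·MP_H = w: 14·10·H^(-1/3) = 70.
So H^(-1/3) = 0.5, which gives H = 8.

H* = 8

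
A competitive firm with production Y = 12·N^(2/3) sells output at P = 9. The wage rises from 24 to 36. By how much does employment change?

From P·MP_N = w with MP_N = 8·N^(-1/3), the labor demand is N(w) = (72/w)^(3).
At w = 24: N = 27. At w = 36: N = 8.
ΔN = 8 − 27 = -19.

ΔN = -19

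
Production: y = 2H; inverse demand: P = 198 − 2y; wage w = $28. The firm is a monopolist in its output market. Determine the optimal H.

Marginal revenue from the inverse demand is MR = 198 − 4y.
The marginal product is MP_H = 2.
A monopolist hires until marginal revenue product equals the wage: MR·MP_H = w.
(198 − 8H)·2 = 28, so H = 23.

H* = 23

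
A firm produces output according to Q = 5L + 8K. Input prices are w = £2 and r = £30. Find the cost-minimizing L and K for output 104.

L* = 20.8, K* = 0

The inputs are perfect substitutes, so the firm uses whichever has the lower cost per unit of output.
Cost per unit of output via L is w/5 = 0.4; via K it is r/8 = 3.75. L is cheaper.
Producing Q = 104 with L alone: L = 20.8, K = 0.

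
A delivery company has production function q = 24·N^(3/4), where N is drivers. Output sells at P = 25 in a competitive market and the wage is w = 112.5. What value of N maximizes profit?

MP_N = (3/4)·24·N^(-1/4) = 18·N^(-1/4).
Profit maximization for a price taker requires P·MP_N = w: 25·18·N^(-1/4) = 112.5.
So N^(-1/4) = 0.25, which gives N = 256.

N* = 256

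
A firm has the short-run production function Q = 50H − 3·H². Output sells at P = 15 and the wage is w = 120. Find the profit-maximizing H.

H* = 7

The marginal product of H is MP_H = 50 − 6H.
A price-taking firm hires until the value of the marginal product equals the wage: P·MP_H = w, so 15·(50 − 6H) = 120.
Then 50 − 6H = 8, giving H = 7.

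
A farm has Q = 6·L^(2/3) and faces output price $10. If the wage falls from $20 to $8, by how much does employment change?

ΔL = 117

From P·MP_L = w with MP_L = 4·L^(-1/3), the labor demand is L(w) = (40/w)^(3).
At w = 20: L = 8. At w = 8: L = 125.
ΔL = 125 − 8 = 117.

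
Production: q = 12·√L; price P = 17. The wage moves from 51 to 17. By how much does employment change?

ΔL = 32

From P·MP_L = w with MP_L = 6·L^(-1/2), the labor demand is L(w) = (102/w)^(2).
At w = 51: L = 4. At w = 17: L = 36.
ΔL = 36 − 4 = 32.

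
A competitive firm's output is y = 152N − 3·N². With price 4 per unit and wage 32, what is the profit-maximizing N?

N* = 24

The marginal product of N is MP_N = 152 − 6N.
A price-taking firm hires until the value of the marginal product equals the wage: P·MP_N = w, so 4·(152 − 6N) = 32.
Then 152 − 6N = 8, giving N = 24.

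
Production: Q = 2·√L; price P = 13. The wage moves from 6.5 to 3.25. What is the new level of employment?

L* = 16

From P·MP_L = w with MP_L = L^(-1/2), the labor demand is L(w) = (13/w)^(2).
At w = 6.5: L = 4. At w = 3.25: L = 16.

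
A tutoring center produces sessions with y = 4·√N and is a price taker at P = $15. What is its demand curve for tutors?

N(w) = 900/w²

MP_N = (1/2)·4·N^(-1/2) = 2·N^(-1/2).
Setting P·MP_N = w: 30·N^(-1/2) = w.
Solving for N: N^(-1/2) = w/30, so N = (30/w)^(2).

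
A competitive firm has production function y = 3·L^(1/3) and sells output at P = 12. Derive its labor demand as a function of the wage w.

L(w) = (12/w)^(3/2)

MP_L = (1/3)·3·L^(-2/3) = L^(-2/3).
Setting P·MP_L = w: 12·L^(-2/3) = w.
Solving for L: L^(-2/3) = w/12, so L = (12/w)^(3/2).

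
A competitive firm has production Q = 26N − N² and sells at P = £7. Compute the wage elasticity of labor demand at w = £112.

ε = -1.6

From P·MP_N = w with MP_N = 26 − 2N, labor demand is N(w) = (26 − w/7)/2.
dN/dw = −1/(14) = -1/14.
At w = 112, N = 5, so ε = (dN/dw)·(w/N) = (-1/14)·(112/5) = -1.6.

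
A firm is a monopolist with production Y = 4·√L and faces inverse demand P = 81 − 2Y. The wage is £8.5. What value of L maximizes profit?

Marginal revenue from the inverse demand is MR = 81 − 4Y.
The marginal product is MP_L = 2·L^(-1/2).
A monopolist hires until marginal revenue product equals the wage: MR·MP_L = w.
At L, Y = 4·√L. Substituting and solving: (81 − 16·√L)·2·L^(-1/2) = 8.5 gives L = 16.

L* = 16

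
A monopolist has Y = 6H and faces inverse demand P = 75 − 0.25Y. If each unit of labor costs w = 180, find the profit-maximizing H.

Marginal revenue from the inverse demand is MR = 75 − 0.5Y.
The marginal product is MP_H = 6.
A monopolist hires until marginal revenue product equals the wage: MR·MP_H = w.
(75 − 3H)·6 = 180, so H = 15.

H* = 15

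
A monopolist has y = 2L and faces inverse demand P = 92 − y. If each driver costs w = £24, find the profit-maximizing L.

L* = 20

Marginal revenue from the inverse demand is MR = 92 − 2y.
The marginal product is MP_L = 2.
A monopolist hires until marginal revenue product equals the wage: MR·MP_L = w.
(92 − 4L)·2 = 24, so L = 20.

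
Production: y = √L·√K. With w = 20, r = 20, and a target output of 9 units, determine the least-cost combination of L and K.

L* = 9, K* = 9

Cost minimization requires the marginal rate of technical substitution to equal the input-price ratio: MP_L/MP_K = w/r.
Here MP_L/MP_K = (1/2)·(K/L)/(1/2) = (K/L). Setting this equal to 20/20 = 1 gives K = L.
Substituting into y = 9: L^(1/2)·(L)^(1/2) = 9.
Solving, L = 9 and K = 9.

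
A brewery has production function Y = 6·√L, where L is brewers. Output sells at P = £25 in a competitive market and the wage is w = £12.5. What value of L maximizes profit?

MP_L = (1/2)·6·L^(-1/2) = 3·L^(-1/2).
Profit maximization for a price taker requires P·MP_L = w: 25·3·L^(-1/2) = 12.5.
So L^(-1/2) = 1/6, which gives L = 36.

L* = 36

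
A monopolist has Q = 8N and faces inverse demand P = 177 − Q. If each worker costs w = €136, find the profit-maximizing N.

Marginal revenue from the inverse demand is MR = 177 − 2Q.
The marginal product is MP_N = 8.
A monopolist hires until marginal revenue product equals the wage: MR·MP_N = w.
(177 − 16N)·8 = 136, so N = 10.

N* = 10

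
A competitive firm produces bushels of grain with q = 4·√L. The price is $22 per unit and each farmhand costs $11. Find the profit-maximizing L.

L* = 16

MP_L = (1/2)·4·L^(-1/2) = 2·L^(-1/2).
Profit maximization for a price taker requires P·MP_L = w: 22·2·L^(-1/2) = 11.
So L^(-1/2) = 0.25, which gives L = 16.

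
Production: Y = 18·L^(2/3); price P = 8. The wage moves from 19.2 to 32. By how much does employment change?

From P·MP_L = w with MP_L = 12·L^(-1/3), the labor demand is L(w) = (96/w)^(3).
At w = 19.2: L = 125. At w = 32: L = 27.
ΔL = 27 − 125 = -98.

ΔL = -98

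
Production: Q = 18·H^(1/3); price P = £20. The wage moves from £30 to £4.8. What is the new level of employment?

From P·MP_H = w with MP_H = 6·H^(-2/3), the labor demand is H(w) = (120/w)^(3/2).
At w = 30: H = 8. At w = 4.8: H = 125.

H* = 125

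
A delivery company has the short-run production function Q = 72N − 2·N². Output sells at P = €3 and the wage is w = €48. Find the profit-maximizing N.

N* = 14

The marginal product of N is MP_N = 72 − 4N.
A price-taking firm hires until the value of the marginal product equals the wage: P·MP_N = w, so 3·(72 − 4N) = 48.
Then 72 − 4N = 16, giving N = 14.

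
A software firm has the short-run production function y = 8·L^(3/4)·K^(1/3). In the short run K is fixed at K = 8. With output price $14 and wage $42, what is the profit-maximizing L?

With K = 8, MP_L = (3/4)·8·L^(-1/4)·8^(1/3) = 12·L^(-1/4).
Profit maximization for a price taker requires P·MP_L = w: 14·12·L^(-1/4) = 42.
So L^(-1/4) = 0.25, which gives L = 256.

L* = 256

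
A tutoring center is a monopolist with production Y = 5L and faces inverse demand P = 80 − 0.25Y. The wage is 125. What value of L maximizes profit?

Marginal revenue from the inverse demand is MR = 80 − 0.5Y.
The marginal product is MP_L = 5.
A monopolist hires until marginal revenue product equals the wage: MR·MP_L = w.
(80 − 2.5L)·5 = 125, so L = 22.

L* = 22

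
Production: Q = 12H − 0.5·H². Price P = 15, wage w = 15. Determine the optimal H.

The marginal product of H is MP_H = 12 − H.
A price-taking firm hires until the value of the marginal product equals the wage: P·MP_H = w, so 15·(12 − H) = 15.
Then 12 − H = 1, giving H = 11.

H* = 11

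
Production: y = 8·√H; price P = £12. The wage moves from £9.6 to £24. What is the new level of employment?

H* = 4

From P·MP_H = w with MP_H = 4·H^(-1/2), the labor demand is H(w) = (48/w)^(2).
At w = 9.6: H = 25. At w = 24: H = 4.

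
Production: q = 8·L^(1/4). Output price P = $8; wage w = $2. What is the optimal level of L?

L* = 16

MP_L = (1/4)·8·L^(-3/4) = 2·L^(-3/4).
Profit maximization for a price taker requires P·MP_L = w: 8·2·L^(-3/4) = 2.
So L^(-3/4) = 0.125, which gives L = 16.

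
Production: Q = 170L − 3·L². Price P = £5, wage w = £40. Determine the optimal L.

L* = 27

The marginal product of L is MP_L = 170 − 6L.
A price-taking firm hires until the value of the marginal product equals the wage: P·MP_L = w, so 5·(170 − 6L) = 40.
Then 170 − 6L = 8, giving L = 27.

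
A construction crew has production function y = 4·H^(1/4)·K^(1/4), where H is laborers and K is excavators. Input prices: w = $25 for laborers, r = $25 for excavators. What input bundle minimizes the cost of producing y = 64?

Cost minimization requires the marginal rate of technical substitution to equal the input-price ratio: MP_H/MP_K = w/r.
Here MP_H/MP_K = (1/4)·(K/H)/(1/4) = (K/H). Setting this equal to 25/25 = 1 gives K = H.
Substituting into y = 64: 4·H^(1/4)·(H)^(1/4) = 64.
Solving, H = 256 and K = 256.

H* = 256, K* = 256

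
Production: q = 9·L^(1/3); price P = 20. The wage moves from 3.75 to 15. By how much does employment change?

ΔL = -56

From P·MP_L = w with MP_L = 3·L^(-2/3), the labor demand is L(w) = (60/w)^(3/2).
At w = 3.75: L = 64. At w = 15: L = 8.
ΔL = 8 − 64 = -56.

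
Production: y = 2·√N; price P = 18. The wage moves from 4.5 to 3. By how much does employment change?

From P·MP_N = w with MP_N = N^(-1/2), the labor demand is N(w) = (18/w)^(2).
At w = 4.5: N = 16. At w = 3: N = 36.
ΔN = 36 − 16 = 20.

ΔN = 20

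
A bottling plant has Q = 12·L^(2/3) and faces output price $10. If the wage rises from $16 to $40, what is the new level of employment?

L* = 8

From P·MP_L = w with MP_L = 8·L^(-1/3), the labor demand is L(w) = (80/w)^(3).
At w = 16: L = 125. At w = 40: L = 8.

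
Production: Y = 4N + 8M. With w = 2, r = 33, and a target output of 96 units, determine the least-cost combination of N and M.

The inputs are perfect substitutes, so the firm uses whichever has the lower cost per unit of output.
Cost per unit of output via N is w/4 = 0.5; via M it is r/8 = 4.125. N is cheaper.
Producing Y = 96 with N alone: N = 24, M = 0.

N* = 24, M* = 0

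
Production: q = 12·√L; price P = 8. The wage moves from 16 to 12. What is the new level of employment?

L* = 16

From P·MP_L = w with MP_L = 6·L^(-1/2), the labor demand is L(w) = (48/w)^(2).
At w = 16: L = 9. At w = 12: L = 16.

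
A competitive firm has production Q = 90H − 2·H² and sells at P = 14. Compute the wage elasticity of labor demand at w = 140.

ε = -0.125

From P·MP_H = w with MP_H = 90 − 4H, labor demand is H(w) = (90 − w/14)/4.
dH/dw = −1/(56) = -1/56.
At w = 140, H = 20, so ε = (dH/dw)·(w/H) = (-1/56)·(140/20) = -0.125.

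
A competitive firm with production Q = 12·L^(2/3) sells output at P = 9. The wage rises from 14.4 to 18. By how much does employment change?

From P·MP_L = w with MP_L = 8·L^(-1/3), the labor demand is L(w) = (72/w)^(3).
At w = 14.4: L = 125. At w = 18: L = 64.
ΔL = 64 − 125 = -61.

ΔL = -61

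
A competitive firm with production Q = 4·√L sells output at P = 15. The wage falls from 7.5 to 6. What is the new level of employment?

From P·MP_L = w with MP_L = 2·L^(-1/2), the labor demand is L(w) = (30/w)^(2).
At w = 7.5: L = 16. At w = 6: L = 25.

L* = 25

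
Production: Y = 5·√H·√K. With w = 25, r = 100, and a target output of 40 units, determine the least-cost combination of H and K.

H* = 16, K* = 4

Cost minimization requires the marginal rate of technical substitution to equal the input-price ratio: MP_H/MP_K = w/r.
Here MP_H/MP_K = (1/2)·(K/H)/(1/2) = (K/H). Setting this equal to 25/100 = 0.25 gives K = 0.25H.
Substituting into Y = 40: 5·H^(1/2)·(0.25H)^(1/2) = 40.
Solving, H = 16 and K = 4.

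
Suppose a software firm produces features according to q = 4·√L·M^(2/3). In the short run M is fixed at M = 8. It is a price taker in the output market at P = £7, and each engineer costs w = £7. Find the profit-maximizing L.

L* = 64

With M = 8, MP_L = (1/2)·4·L^(-1/2)·8^(2/3) = 8·L^(-1/2).
Profit maximization for a price taker requires P·MP_L = w: 7·8·L^(-1/2) = 7.
So L^(-1/2) = 0.125, which gives L = 64.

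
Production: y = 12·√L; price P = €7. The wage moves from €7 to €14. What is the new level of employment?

From P·MP_L = w with MP_L = 6·L^(-1/2), the labor demand is L(w) = (42/w)^(2).
At w = 7: L = 36. At w = 14: L = 9.

L* = 9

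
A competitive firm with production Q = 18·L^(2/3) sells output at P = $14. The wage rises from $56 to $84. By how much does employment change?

From P·MP_L = w with MP_L = 12·L^(-1/3), the labor demand is L(w) = (168/w)^(3).
At w = 56: L = 27. At w = 84: L = 8.
ΔL = 8 − 27 = -19.

ΔL = -19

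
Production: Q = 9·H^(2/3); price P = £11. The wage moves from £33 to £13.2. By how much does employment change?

ΔH = 117

From P·MP_H = w with MP_H = 6·H^(-1/3), the labor demand is H(w) = (66/w)^(3).
At w = 33: H = 8. At w = 13.2: H = 125.
ΔH = 125 − 8 = 117.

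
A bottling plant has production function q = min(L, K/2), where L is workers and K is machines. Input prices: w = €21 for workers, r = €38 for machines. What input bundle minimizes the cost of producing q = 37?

With a fixed-proportions technology, the cost-minimizing bundle uses no slack in either input: L = K/2 = q.
So L = 37 and K = 2·37 = 74.

L* = 37, K* = 74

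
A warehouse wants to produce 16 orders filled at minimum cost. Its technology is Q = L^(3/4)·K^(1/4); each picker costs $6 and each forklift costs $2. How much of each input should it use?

Cost minimization requires the marginal rate of technical substitution to equal the input-price ratio: MP_L/MP_K = w/r.
Here MP_L/MP_K = (3/4)·(K/L)/(1/4) = 3·(K/L). Setting this equal to 6/2 = 3 gives K = L.
Substituting into Q = 16: L^(3/4)·(L)^(1/4) = 16.
Solving, L = 16 and K = 16.

L* = 16, K* = 16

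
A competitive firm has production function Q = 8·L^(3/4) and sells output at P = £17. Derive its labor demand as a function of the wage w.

MP_L = (3/4)·8·L^(-1/4) = 6·L^(-1/4).
Setting P·MP_L = w: 102·L^(-1/4) = w.
Solving for L: L^(-1/4) = w/102, so L = (102/w)^(4).

L(w) = (102/w)^(4)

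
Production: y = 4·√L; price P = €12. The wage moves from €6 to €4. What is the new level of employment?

From P·MP_L = w with MP_L = 2·L^(-1/2), the labor demand is L(w) = (24/w)^(2).
At w = 6: L = 16. At w = 4: L = 36.

L* = 36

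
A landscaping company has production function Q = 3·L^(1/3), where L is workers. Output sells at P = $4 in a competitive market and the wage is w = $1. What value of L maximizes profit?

MP_L = (1/3)·3·L^(-2/3) = L^(-2/3).
Profit maximization for a price taker requires P·MP_L = w: 4·L^(-2/3) = 1.
So L^(-2/3) = 0.25, which gives L = 8.

L* = 8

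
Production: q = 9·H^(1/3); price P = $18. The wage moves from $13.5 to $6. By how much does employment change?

From P·MP_H = w with MP_H = 3·H^(-2/3), the labor demand is H(w) = (54/w)^(3/2).
At w = 13.5: H = 8. At w = 6: H = 27.
ΔH = 27 − 8 = 19.

ΔH = 19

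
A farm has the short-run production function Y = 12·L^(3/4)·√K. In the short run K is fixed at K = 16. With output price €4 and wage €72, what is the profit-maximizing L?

With K = 16, MP_L = (3/4)·12·L^(-1/4)·16^(1/2) = 36·L^(-1/4).
Profit maximization for a price taker requires P·MP_L = w: 4·36·L^(-1/4) = 72.
So L^(-1/4) = 0.5, which gives L = 16.

L* = 16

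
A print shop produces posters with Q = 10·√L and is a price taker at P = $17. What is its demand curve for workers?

MP_L = (1/2)·10·L^(-1/2) = 5·L^(-1/2).
Setting P·MP_L = w: 85·L^(-1/2) = w.
Solving for L: L^(-1/2) = w/85, so L = (85/w)^(2).

L(w) = 7225/w²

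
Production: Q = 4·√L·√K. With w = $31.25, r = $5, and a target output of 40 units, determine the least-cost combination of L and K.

Cost minimization requires the marginal rate of technical substitution to equal the input-price ratio: MP_L/MP_K = w/r.
Here MP_L/MP_K = (1/2)·(K/L)/(1/2) = (K/L). Setting this equal to 31.25/5 = 6.25 gives K = 6.25L.
Substituting into Q = 40: 4·L^(1/2)·(6.25L)^(1/2) = 40.
Solving, L = 4 and K = 25.

L* = 4, K* = 25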